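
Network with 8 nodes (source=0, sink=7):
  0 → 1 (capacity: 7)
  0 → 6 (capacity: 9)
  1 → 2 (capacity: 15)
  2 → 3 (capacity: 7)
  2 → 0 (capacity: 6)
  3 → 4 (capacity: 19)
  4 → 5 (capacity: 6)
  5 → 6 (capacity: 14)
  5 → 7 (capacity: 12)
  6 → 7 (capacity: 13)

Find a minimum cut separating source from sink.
Min cut value = 15, edges: (0,6), (4,5)

Min cut value: 15
Partition: S = [0, 1, 2, 3, 4], T = [5, 6, 7]
Cut edges: (0,6), (4,5)

By max-flow min-cut theorem, max flow = min cut = 15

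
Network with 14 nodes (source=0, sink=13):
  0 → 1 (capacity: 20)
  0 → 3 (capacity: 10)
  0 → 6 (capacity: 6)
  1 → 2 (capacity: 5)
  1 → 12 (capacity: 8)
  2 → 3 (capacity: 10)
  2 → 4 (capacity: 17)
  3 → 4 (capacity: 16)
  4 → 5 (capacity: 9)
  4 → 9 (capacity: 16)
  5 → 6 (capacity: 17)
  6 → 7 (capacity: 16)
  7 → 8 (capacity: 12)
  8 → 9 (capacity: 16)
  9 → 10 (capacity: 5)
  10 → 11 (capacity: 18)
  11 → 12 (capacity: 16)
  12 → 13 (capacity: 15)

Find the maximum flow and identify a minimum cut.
Max flow = 13, Min cut edges: (1,12), (9,10)

Maximum flow: 13
Minimum cut: (1,12), (9,10)
Partition: S = [0, 1, 2, 3, 4, 5, 6, 7, 8, 9], T = [10, 11, 12, 13]

Max-flow min-cut theorem verified: both equal 13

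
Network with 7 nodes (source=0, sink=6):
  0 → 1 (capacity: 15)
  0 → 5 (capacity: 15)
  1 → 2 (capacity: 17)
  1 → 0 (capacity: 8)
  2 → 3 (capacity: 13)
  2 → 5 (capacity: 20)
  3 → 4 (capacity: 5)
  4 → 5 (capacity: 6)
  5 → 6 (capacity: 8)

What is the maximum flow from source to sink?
Maximum flow = 8

Max flow: 8

Flow assignment:
  0 → 1: 8/15
  1 → 2: 8/17
  2 → 5: 8/20
  5 → 6: 8/8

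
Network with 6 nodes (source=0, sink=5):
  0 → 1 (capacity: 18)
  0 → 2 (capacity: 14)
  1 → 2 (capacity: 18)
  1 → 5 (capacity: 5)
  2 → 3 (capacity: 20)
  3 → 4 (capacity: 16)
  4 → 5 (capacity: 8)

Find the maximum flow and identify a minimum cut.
Max flow = 13, Min cut edges: (1,5), (4,5)

Maximum flow: 13
Minimum cut: (1,5), (4,5)
Partition: S = [0, 1, 2, 3, 4], T = [5]

Max-flow min-cut theorem verified: both equal 13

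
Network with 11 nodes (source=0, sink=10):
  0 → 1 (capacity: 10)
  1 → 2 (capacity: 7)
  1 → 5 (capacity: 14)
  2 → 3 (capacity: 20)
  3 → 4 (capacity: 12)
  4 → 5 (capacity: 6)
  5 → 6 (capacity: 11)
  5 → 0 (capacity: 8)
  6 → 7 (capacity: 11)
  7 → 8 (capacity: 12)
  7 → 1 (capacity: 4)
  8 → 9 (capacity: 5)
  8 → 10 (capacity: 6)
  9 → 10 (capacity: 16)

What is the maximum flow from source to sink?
Maximum flow = 10

Max flow: 10

Flow assignment:
  0 → 1: 10/10
  1 → 5: 10/14
  5 → 6: 10/11
  6 → 7: 10/11
  7 → 8: 10/12
  8 → 9: 4/5
  8 → 10: 6/6
  9 → 10: 4/16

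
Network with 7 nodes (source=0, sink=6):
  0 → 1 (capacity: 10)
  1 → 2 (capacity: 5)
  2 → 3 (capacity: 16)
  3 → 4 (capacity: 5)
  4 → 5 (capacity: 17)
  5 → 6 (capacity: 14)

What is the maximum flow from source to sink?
Maximum flow = 5

Max flow: 5

Flow assignment:
  0 → 1: 5/10
  1 → 2: 5/5
  2 → 3: 5/16
  3 → 4: 5/5
  4 → 5: 5/17
  5 → 6: 5/14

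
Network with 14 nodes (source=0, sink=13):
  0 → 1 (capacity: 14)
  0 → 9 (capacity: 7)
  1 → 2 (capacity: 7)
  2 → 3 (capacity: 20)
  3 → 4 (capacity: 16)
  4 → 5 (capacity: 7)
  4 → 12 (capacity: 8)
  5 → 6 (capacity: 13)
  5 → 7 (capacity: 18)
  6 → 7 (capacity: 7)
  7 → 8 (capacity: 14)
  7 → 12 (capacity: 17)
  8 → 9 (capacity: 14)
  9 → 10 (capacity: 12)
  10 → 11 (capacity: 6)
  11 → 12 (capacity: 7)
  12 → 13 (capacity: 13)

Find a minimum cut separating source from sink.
Min cut value = 13, edges: (12,13)

Min cut value: 13
Partition: S = [0, 1, 2, 3, 4, 5, 6, 7, 8, 9, 10, 11, 12], T = [13]
Cut edges: (12,13)

By max-flow min-cut theorem, max flow = min cut = 13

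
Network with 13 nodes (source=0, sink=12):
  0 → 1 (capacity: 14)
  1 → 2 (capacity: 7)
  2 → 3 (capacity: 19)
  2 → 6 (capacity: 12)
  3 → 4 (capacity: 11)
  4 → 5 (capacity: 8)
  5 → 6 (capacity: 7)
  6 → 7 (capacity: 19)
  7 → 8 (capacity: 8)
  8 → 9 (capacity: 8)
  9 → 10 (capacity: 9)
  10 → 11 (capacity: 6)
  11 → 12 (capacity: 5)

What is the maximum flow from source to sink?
Maximum flow = 5

Max flow: 5

Flow assignment:
  0 → 1: 5/14
  1 → 2: 5/7
  2 → 6: 5/12
  6 → 7: 5/19
  7 → 8: 5/8
  8 → 9: 5/8
  9 → 10: 5/9
  10 → 11: 5/6
  11 → 12: 5/5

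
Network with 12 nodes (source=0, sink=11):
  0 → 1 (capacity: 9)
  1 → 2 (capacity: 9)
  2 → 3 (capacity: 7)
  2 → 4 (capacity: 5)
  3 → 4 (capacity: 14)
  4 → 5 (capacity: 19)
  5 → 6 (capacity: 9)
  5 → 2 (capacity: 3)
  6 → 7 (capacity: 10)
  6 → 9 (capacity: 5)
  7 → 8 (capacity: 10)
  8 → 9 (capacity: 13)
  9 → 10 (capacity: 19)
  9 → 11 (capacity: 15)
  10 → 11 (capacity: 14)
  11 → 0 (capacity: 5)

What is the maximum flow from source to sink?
Maximum flow = 9

Max flow: 9

Flow assignment:
  0 → 1: 9/9
  1 → 2: 9/9
  2 → 3: 4/7
  2 → 4: 5/5
  3 → 4: 4/14
  4 → 5: 9/19
  5 → 6: 9/9
  6 → 7: 4/10
  6 → 9: 5/5
  7 → 8: 4/10
  8 → 9: 4/13
  9 → 11: 9/15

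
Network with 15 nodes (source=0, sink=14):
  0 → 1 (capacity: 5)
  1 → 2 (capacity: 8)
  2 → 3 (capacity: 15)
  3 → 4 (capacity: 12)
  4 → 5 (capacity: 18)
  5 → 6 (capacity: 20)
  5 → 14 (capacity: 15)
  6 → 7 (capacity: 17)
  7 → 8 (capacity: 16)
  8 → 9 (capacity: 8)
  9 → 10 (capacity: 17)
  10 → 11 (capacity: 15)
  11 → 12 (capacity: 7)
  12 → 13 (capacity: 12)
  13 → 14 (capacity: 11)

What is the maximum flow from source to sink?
Maximum flow = 5

Max flow: 5

Flow assignment:
  0 → 1: 5/5
  1 → 2: 5/8
  2 → 3: 5/15
  3 → 4: 5/12
  4 → 5: 5/18
  5 → 14: 5/15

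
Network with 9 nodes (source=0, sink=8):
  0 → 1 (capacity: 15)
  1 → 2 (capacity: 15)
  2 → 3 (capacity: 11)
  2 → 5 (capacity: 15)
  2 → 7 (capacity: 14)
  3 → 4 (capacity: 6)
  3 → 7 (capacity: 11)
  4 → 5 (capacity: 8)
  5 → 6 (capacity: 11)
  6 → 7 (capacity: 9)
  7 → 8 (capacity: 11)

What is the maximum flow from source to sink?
Maximum flow = 11

Max flow: 11

Flow assignment:
  0 → 1: 11/15
  1 → 2: 11/15
  2 → 7: 11/14
  7 → 8: 11/11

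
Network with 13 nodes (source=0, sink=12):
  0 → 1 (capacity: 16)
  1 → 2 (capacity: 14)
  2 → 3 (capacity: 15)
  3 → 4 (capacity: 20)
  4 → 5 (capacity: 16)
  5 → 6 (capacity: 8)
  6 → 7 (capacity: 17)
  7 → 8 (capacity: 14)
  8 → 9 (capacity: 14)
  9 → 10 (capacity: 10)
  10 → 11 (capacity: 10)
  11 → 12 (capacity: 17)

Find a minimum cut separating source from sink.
Min cut value = 8, edges: (5,6)

Min cut value: 8
Partition: S = [0, 1, 2, 3, 4, 5], T = [6, 7, 8, 9, 10, 11, 12]
Cut edges: (5,6)

By max-flow min-cut theorem, max flow = min cut = 8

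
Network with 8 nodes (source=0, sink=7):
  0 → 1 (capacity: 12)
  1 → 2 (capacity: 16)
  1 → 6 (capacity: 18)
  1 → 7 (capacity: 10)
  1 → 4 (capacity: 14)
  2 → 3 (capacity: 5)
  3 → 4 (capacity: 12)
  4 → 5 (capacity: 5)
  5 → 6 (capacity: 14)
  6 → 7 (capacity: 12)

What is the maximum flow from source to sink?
Maximum flow = 12

Max flow: 12

Flow assignment:
  0 → 1: 12/12
  1 → 6: 2/18
  1 → 7: 10/10
  6 → 7: 2/12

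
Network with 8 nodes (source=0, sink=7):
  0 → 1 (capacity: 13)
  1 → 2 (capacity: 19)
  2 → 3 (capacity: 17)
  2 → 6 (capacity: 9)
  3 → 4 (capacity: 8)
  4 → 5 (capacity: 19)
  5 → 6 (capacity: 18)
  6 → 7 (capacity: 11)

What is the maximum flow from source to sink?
Maximum flow = 11

Max flow: 11

Flow assignment:
  0 → 1: 11/13
  1 → 2: 11/19
  2 → 3: 4/17
  2 → 6: 7/9
  3 → 4: 4/8
  4 → 5: 4/19
  5 → 6: 4/18
  6 → 7: 11/11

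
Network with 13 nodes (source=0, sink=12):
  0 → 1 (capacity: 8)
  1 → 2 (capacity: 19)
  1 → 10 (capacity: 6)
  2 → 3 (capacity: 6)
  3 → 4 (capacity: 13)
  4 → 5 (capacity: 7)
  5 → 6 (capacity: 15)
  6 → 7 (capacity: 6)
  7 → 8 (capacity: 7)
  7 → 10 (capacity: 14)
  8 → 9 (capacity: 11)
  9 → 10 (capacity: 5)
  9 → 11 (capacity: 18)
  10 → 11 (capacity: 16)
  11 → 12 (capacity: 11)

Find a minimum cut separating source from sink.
Min cut value = 8, edges: (0,1)

Min cut value: 8
Partition: S = [0], T = [1, 2, 3, 4, 5, 6, 7, 8, 9, 10, 11, 12]
Cut edges: (0,1)

By max-flow min-cut theorem, max flow = min cut = 8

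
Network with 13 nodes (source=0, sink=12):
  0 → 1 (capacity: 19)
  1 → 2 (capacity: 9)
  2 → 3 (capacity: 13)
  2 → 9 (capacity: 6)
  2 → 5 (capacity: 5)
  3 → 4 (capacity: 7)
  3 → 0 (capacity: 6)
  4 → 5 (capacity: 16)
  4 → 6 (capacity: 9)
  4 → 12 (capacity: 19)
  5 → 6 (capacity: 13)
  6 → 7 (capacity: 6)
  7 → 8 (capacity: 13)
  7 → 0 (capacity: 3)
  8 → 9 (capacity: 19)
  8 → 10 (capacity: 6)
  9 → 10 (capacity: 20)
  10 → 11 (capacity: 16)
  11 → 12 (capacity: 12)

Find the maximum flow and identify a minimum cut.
Max flow = 9, Min cut edges: (1,2)

Maximum flow: 9
Minimum cut: (1,2)
Partition: S = [0, 1], T = [2, 3, 4, 5, 6, 7, 8, 9, 10, 11, 12]

Max-flow min-cut theorem verified: both equal 9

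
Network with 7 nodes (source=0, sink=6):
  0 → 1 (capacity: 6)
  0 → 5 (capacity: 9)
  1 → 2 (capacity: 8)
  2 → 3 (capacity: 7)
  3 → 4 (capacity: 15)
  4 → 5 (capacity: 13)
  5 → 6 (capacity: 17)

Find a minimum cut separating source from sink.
Min cut value = 15, edges: (0,1), (0,5)

Min cut value: 15
Partition: S = [0], T = [1, 2, 3, 4, 5, 6]
Cut edges: (0,1), (0,5)

By max-flow min-cut theorem, max flow = min cut = 15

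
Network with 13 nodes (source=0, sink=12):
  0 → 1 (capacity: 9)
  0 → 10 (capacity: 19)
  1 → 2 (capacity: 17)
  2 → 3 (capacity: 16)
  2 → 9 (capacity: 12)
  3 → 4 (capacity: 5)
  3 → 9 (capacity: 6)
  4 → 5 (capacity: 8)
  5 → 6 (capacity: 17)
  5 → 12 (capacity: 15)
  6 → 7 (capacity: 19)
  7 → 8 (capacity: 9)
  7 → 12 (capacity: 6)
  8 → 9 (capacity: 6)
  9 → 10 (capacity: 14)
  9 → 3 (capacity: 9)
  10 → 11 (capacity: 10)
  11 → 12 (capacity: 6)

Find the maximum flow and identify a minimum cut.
Max flow = 11, Min cut edges: (3,4), (11,12)

Maximum flow: 11
Minimum cut: (3,4), (11,12)
Partition: S = [0, 1, 2, 3, 8, 9, 10, 11], T = [4, 5, 6, 7, 12]

Max-flow min-cut theorem verified: both equal 11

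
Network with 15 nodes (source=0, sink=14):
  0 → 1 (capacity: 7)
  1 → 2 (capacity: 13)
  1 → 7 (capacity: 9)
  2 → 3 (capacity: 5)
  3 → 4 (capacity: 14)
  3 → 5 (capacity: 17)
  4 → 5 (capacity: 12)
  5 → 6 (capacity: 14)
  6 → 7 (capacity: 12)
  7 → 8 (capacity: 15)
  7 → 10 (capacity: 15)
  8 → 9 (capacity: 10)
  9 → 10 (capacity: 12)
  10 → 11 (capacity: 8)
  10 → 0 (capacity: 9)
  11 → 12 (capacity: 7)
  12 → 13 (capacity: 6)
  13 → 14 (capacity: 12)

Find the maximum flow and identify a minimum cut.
Max flow = 6, Min cut edges: (12,13)

Maximum flow: 6
Minimum cut: (12,13)
Partition: S = [0, 1, 2, 3, 4, 5, 6, 7, 8, 9, 10, 11, 12], T = [13, 14]

Max-flow min-cut theorem verified: both equal 6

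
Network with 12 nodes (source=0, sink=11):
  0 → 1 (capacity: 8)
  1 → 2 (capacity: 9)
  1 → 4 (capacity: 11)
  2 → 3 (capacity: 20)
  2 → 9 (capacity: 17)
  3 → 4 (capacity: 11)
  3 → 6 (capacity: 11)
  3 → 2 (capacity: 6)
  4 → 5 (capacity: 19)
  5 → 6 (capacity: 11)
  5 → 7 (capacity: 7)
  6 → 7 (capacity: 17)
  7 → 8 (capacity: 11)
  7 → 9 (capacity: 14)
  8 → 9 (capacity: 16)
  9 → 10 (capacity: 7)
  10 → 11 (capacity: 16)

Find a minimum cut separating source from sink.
Min cut value = 7, edges: (9,10)

Min cut value: 7
Partition: S = [0, 1, 2, 3, 4, 5, 6, 7, 8, 9], T = [10, 11]
Cut edges: (9,10)

By max-flow min-cut theorem, max flow = min cut = 7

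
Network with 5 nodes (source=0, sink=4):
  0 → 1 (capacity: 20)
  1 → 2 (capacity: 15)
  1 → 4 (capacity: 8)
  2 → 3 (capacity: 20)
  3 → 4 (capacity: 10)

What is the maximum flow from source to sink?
Maximum flow = 18

Max flow: 18

Flow assignment:
  0 → 1: 18/20
  1 → 2: 10/15
  1 → 4: 8/8
  2 → 3: 10/20
  3 → 4: 10/10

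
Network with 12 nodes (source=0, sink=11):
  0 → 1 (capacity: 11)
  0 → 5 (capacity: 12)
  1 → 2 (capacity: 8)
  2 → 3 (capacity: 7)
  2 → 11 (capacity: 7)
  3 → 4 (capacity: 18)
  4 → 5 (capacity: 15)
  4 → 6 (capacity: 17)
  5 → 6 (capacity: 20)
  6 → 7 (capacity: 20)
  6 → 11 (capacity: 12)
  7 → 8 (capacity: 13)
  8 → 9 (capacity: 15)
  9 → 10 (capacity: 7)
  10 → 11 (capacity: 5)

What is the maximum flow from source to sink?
Maximum flow = 20

Max flow: 20

Flow assignment:
  0 → 1: 8/11
  0 → 5: 12/12
  1 → 2: 8/8
  2 → 3: 1/7
  2 → 11: 7/7
  3 → 4: 1/18
  4 → 6: 1/17
  5 → 6: 12/20
  6 → 7: 1/20
  6 → 11: 12/12
  7 → 8: 1/13
  8 → 9: 1/15
  9 → 10: 1/7
  10 → 11: 1/5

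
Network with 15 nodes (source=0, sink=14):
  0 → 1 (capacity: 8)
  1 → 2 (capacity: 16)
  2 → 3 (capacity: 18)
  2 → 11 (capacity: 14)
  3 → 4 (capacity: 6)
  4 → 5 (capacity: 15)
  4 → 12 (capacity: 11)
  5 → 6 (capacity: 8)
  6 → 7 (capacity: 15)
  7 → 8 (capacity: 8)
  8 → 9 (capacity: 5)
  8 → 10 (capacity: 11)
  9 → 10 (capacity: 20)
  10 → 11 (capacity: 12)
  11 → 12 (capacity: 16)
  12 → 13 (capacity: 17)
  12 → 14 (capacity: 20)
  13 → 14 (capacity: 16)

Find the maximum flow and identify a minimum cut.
Max flow = 8, Min cut edges: (0,1)

Maximum flow: 8
Minimum cut: (0,1)
Partition: S = [0], T = [1, 2, 3, 4, 5, 6, 7, 8, 9, 10, 11, 12, 13, 14]

Max-flow min-cut theorem verified: both equal 8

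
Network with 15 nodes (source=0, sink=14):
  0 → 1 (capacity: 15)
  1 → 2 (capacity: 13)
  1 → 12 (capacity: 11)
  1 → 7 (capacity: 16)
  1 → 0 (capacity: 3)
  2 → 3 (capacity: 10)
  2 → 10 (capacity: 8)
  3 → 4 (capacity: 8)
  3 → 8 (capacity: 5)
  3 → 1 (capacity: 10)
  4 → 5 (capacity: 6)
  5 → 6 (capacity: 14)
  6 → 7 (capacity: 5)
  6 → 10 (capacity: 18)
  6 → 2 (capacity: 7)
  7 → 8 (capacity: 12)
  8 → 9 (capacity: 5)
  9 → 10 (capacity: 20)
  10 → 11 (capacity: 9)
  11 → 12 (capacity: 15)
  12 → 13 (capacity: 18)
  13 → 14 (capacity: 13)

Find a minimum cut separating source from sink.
Min cut value = 13, edges: (13,14)

Min cut value: 13
Partition: S = [0, 1, 2, 3, 4, 5, 6, 7, 8, 9, 10, 11, 12, 13], T = [14]
Cut edges: (13,14)

By max-flow min-cut theorem, max flow = min cut = 13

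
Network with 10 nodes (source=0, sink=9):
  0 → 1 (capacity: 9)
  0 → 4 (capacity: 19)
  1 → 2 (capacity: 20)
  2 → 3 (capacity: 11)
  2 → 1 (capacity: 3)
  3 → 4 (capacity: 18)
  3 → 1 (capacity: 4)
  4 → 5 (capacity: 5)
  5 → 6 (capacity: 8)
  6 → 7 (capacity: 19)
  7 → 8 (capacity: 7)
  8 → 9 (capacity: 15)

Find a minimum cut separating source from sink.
Min cut value = 5, edges: (4,5)

Min cut value: 5
Partition: S = [0, 1, 2, 3, 4], T = [5, 6, 7, 8, 9]
Cut edges: (4,5)

By max-flow min-cut theorem, max flow = min cut = 5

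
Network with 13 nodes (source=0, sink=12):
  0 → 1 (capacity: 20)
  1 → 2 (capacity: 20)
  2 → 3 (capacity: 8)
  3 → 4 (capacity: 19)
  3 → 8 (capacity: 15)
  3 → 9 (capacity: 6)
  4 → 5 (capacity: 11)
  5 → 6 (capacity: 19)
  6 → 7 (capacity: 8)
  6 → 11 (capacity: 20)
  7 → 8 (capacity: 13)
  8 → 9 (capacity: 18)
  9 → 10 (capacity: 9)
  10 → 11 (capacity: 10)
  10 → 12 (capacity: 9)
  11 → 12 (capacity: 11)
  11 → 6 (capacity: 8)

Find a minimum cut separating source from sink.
Min cut value = 8, edges: (2,3)

Min cut value: 8
Partition: S = [0, 1, 2], T = [3, 4, 5, 6, 7, 8, 9, 10, 11, 12]
Cut edges: (2,3)

By max-flow min-cut theorem, max flow = min cut = 8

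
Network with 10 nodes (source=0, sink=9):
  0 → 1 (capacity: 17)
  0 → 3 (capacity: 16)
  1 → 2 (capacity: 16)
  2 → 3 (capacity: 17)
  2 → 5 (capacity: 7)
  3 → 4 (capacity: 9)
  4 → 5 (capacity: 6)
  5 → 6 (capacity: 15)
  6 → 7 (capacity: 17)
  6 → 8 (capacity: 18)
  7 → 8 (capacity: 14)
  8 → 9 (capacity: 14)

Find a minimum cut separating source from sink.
Min cut value = 13, edges: (2,5), (4,5)

Min cut value: 13
Partition: S = [0, 1, 2, 3, 4], T = [5, 6, 7, 8, 9]
Cut edges: (2,5), (4,5)

By max-flow min-cut theorem, max flow = min cut = 13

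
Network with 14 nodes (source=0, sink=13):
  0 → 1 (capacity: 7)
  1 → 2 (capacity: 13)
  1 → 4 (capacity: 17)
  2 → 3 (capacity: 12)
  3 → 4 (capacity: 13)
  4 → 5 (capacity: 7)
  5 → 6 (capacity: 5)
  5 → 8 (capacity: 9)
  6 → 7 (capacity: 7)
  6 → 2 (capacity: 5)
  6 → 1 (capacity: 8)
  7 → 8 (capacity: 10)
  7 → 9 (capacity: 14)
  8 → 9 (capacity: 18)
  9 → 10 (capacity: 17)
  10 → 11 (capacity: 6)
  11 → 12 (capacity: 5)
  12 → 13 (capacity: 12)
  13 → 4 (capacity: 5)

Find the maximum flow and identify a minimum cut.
Max flow = 5, Min cut edges: (11,12)

Maximum flow: 5
Minimum cut: (11,12)
Partition: S = [0, 1, 2, 3, 4, 5, 6, 7, 8, 9, 10, 11], T = [12, 13]

Max-flow min-cut theorem verified: both equal 5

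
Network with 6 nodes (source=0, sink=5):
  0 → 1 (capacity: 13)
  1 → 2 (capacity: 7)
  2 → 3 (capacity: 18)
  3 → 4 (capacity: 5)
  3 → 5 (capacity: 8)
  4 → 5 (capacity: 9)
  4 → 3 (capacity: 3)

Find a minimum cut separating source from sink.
Min cut value = 7, edges: (1,2)

Min cut value: 7
Partition: S = [0, 1], T = [2, 3, 4, 5]
Cut edges: (1,2)

By max-flow min-cut theorem, max flow = min cut = 7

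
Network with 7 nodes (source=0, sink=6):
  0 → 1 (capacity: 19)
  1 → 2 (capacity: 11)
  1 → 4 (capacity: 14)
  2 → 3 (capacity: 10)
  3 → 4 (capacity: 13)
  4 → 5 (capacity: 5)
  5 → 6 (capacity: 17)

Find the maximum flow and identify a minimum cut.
Max flow = 5, Min cut edges: (4,5)

Maximum flow: 5
Minimum cut: (4,5)
Partition: S = [0, 1, 2, 3, 4], T = [5, 6]

Max-flow min-cut theorem verified: both equal 5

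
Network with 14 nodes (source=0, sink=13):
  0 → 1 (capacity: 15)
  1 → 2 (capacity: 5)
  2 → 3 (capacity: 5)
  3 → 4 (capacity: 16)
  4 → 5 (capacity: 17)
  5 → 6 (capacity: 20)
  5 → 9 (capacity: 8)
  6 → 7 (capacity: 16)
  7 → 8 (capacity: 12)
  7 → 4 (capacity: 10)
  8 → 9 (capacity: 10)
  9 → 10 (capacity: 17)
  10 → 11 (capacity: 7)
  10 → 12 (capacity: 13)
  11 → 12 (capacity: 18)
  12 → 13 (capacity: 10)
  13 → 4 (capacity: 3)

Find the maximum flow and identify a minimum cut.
Max flow = 5, Min cut edges: (2,3)

Maximum flow: 5
Minimum cut: (2,3)
Partition: S = [0, 1, 2], T = [3, 4, 5, 6, 7, 8, 9, 10, 11, 12, 13]

Max-flow min-cut theorem verified: both equal 5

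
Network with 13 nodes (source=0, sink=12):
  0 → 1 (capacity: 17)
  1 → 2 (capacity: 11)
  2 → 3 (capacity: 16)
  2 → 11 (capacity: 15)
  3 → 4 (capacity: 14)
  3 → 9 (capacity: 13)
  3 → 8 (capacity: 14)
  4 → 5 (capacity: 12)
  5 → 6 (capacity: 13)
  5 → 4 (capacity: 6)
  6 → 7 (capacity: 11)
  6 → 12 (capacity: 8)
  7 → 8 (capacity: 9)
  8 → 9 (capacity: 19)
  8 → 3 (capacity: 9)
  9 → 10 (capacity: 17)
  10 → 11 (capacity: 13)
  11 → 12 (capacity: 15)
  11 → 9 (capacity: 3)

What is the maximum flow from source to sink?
Maximum flow = 11

Max flow: 11

Flow assignment:
  0 → 1: 11/17
  1 → 2: 11/11
  2 → 11: 11/15
  11 → 12: 11/15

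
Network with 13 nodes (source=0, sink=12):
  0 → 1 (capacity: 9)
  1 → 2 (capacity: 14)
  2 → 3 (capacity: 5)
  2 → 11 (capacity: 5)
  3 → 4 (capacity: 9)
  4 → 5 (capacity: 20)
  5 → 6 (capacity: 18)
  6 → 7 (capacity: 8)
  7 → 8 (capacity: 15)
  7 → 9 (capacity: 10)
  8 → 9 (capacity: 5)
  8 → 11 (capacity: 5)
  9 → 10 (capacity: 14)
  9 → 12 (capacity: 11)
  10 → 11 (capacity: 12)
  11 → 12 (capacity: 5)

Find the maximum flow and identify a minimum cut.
Max flow = 9, Min cut edges: (0,1)

Maximum flow: 9
Minimum cut: (0,1)
Partition: S = [0], T = [1, 2, 3, 4, 5, 6, 7, 8, 9, 10, 11, 12]

Max-flow min-cut theorem verified: both equal 9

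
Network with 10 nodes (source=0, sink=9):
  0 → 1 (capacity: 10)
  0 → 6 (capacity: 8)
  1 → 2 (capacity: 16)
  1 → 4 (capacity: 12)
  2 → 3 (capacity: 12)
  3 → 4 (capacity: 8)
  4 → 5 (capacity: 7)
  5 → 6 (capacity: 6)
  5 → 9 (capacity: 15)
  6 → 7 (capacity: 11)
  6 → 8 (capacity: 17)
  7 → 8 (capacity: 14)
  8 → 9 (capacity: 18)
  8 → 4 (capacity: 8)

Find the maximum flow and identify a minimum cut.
Max flow = 15, Min cut edges: (0,6), (4,5)

Maximum flow: 15
Minimum cut: (0,6), (4,5)
Partition: S = [0, 1, 2, 3, 4], T = [5, 6, 7, 8, 9]

Max-flow min-cut theorem verified: both equal 15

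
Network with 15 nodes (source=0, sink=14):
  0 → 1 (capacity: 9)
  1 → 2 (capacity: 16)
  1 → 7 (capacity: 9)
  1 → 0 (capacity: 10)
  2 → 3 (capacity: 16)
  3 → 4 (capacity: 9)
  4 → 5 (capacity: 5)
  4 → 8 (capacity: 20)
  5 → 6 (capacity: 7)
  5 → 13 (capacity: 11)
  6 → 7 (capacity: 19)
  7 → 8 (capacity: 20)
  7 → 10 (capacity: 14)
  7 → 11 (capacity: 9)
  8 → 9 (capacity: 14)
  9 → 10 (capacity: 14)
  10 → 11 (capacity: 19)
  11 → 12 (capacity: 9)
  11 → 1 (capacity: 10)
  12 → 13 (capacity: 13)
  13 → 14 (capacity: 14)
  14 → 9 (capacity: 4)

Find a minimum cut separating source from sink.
Min cut value = 9, edges: (0,1)

Min cut value: 9
Partition: S = [0], T = [1, 2, 3, 4, 5, 6, 7, 8, 9, 10, 11, 12, 13, 14]
Cut edges: (0,1)

By max-flow min-cut theorem, max flow = min cut = 9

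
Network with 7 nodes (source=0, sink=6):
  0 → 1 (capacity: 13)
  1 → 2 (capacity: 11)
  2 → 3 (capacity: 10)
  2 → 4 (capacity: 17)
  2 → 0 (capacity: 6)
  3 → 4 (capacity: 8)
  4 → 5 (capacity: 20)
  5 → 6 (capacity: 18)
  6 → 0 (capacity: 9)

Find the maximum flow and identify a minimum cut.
Max flow = 11, Min cut edges: (1,2)

Maximum flow: 11
Minimum cut: (1,2)
Partition: S = [0, 1], T = [2, 3, 4, 5, 6]

Max-flow min-cut theorem verified: both equal 11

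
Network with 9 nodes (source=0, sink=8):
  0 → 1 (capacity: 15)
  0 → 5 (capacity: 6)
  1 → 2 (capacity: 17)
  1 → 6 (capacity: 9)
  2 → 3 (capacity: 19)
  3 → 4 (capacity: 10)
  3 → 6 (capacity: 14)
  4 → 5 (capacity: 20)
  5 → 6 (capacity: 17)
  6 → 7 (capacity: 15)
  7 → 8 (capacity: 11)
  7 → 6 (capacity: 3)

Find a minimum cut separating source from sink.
Min cut value = 11, edges: (7,8)

Min cut value: 11
Partition: S = [0, 1, 2, 3, 4, 5, 6, 7], T = [8]
Cut edges: (7,8)

By max-flow min-cut theorem, max flow = min cut = 11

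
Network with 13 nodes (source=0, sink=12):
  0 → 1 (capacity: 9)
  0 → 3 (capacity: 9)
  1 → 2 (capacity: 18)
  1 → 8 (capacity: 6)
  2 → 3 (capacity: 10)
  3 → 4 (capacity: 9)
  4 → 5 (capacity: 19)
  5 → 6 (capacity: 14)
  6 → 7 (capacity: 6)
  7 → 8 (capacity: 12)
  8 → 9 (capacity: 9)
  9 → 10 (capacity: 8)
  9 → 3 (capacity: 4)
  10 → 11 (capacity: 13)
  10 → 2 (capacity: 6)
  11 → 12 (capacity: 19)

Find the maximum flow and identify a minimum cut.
Max flow = 8, Min cut edges: (9,10)

Maximum flow: 8
Minimum cut: (9,10)
Partition: S = [0, 1, 2, 3, 4, 5, 6, 7, 8, 9], T = [10, 11, 12]

Max-flow min-cut theorem verified: both equal 8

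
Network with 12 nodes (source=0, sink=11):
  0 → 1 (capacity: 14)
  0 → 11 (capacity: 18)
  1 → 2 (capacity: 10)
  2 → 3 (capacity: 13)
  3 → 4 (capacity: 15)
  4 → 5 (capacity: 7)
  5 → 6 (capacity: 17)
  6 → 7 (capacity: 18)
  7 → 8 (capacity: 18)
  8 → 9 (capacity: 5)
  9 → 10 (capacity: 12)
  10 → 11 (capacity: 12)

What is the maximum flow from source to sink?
Maximum flow = 23

Max flow: 23

Flow assignment:
  0 → 1: 5/14
  0 → 11: 18/18
  1 → 2: 5/10
  2 → 3: 5/13
  3 → 4: 5/15
  4 → 5: 5/7
  5 → 6: 5/17
  6 → 7: 5/18
  7 → 8: 5/18
  8 → 9: 5/5
  9 → 10: 5/12
  10 → 11: 5/12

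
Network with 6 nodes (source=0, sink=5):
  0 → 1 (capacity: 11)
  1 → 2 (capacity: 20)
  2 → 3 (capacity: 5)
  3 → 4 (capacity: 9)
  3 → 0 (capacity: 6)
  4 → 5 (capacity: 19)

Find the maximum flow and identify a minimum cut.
Max flow = 5, Min cut edges: (2,3)

Maximum flow: 5
Minimum cut: (2,3)
Partition: S = [0, 1, 2], T = [3, 4, 5]

Max-flow min-cut theorem verified: both equal 5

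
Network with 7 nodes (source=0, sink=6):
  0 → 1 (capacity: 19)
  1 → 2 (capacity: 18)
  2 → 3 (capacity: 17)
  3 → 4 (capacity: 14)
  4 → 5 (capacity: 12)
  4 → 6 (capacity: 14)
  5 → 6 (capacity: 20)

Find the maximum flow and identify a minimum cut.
Max flow = 14, Min cut edges: (3,4)

Maximum flow: 14
Minimum cut: (3,4)
Partition: S = [0, 1, 2, 3], T = [4, 5, 6]

Max-flow min-cut theorem verified: both equal 14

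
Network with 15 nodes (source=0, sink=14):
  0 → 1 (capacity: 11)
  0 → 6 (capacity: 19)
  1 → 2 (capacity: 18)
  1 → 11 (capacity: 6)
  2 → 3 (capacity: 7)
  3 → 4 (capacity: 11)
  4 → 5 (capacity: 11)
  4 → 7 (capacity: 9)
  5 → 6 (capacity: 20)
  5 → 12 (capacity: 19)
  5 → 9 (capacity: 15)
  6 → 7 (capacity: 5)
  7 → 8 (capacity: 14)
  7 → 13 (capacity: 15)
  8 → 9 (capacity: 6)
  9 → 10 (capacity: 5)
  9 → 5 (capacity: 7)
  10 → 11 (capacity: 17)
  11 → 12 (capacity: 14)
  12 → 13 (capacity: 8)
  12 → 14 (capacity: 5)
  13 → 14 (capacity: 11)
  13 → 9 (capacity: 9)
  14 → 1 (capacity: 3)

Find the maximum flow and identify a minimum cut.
Max flow = 16, Min cut edges: (12,14), (13,14)

Maximum flow: 16
Minimum cut: (12,14), (13,14)
Partition: S = [0, 1, 2, 3, 4, 5, 6, 7, 8, 9, 10, 11, 12, 13], T = [14]

Max-flow min-cut theorem verified: both equal 16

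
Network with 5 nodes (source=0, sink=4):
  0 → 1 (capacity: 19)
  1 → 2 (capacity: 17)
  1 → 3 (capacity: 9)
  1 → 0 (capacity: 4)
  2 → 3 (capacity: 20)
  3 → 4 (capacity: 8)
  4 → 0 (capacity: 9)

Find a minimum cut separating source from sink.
Min cut value = 8, edges: (3,4)

Min cut value: 8
Partition: S = [0, 1, 2, 3], T = [4]
Cut edges: (3,4)

By max-flow min-cut theorem, max flow = min cut = 8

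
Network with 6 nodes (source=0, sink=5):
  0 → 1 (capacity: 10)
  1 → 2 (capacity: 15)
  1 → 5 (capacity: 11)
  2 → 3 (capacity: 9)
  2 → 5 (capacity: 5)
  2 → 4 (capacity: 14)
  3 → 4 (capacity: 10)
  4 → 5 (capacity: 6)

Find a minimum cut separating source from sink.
Min cut value = 10, edges: (0,1)

Min cut value: 10
Partition: S = [0], T = [1, 2, 3, 4, 5]
Cut edges: (0,1)

By max-flow min-cut theorem, max flow = min cut = 10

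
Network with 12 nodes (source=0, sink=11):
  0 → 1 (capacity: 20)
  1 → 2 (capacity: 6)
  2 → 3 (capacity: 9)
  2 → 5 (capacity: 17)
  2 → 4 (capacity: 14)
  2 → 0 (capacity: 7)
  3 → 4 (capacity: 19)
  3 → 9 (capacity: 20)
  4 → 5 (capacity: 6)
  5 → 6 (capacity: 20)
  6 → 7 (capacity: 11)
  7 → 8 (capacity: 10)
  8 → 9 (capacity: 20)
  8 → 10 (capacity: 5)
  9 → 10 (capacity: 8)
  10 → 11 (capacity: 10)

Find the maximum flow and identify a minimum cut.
Max flow = 6, Min cut edges: (1,2)

Maximum flow: 6
Minimum cut: (1,2)
Partition: S = [0, 1], T = [2, 3, 4, 5, 6, 7, 8, 9, 10, 11]

Max-flow min-cut theorem verified: both equal 6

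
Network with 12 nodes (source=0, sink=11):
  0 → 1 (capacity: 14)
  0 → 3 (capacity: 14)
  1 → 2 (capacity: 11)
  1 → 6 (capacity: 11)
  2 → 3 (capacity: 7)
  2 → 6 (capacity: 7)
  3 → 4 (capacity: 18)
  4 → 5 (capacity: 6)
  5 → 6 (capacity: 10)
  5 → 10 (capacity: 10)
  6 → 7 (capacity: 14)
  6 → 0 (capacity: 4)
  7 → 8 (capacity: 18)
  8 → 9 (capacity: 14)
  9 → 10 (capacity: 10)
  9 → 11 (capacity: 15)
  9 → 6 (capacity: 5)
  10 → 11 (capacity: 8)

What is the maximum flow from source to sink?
Maximum flow = 20

Max flow: 20

Flow assignment:
  0 → 1: 14/14
  0 → 3: 6/14
  1 → 2: 3/11
  1 → 6: 11/11
  2 → 6: 3/7
  3 → 4: 6/18
  4 → 5: 6/6
  5 → 10: 6/10
  6 → 7: 14/14
  7 → 8: 14/18
  8 → 9: 14/14
  9 → 11: 14/15
  10 → 11: 6/8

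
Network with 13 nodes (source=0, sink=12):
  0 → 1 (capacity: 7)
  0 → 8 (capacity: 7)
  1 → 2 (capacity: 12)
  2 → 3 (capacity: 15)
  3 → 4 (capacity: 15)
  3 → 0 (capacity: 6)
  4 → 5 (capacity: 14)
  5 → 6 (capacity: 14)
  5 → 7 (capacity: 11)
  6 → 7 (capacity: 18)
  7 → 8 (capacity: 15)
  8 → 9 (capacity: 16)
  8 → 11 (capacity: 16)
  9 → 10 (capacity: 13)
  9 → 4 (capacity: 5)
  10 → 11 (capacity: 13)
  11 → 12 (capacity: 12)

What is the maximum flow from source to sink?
Maximum flow = 12

Max flow: 12

Flow assignment:
  0 → 1: 7/7
  0 → 8: 5/7
  1 → 2: 7/12
  2 → 3: 7/15
  3 → 4: 7/15
  4 → 5: 7/14
  5 → 7: 7/11
  7 → 8: 7/15
  8 → 11: 12/16
  11 → 12: 12/12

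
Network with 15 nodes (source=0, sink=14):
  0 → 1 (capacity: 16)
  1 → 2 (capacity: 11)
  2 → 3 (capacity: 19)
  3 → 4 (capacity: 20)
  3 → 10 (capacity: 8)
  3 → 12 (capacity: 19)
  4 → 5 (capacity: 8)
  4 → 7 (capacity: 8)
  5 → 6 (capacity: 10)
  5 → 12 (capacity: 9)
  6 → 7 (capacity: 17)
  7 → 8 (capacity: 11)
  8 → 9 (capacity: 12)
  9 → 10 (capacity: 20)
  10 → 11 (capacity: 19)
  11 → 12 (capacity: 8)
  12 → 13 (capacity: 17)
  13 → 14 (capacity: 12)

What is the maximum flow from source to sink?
Maximum flow = 11

Max flow: 11

Flow assignment:
  0 → 1: 11/16
  1 → 2: 11/11
  2 → 3: 11/19
  3 → 12: 11/19
  12 → 13: 11/17
  13 → 14: 11/12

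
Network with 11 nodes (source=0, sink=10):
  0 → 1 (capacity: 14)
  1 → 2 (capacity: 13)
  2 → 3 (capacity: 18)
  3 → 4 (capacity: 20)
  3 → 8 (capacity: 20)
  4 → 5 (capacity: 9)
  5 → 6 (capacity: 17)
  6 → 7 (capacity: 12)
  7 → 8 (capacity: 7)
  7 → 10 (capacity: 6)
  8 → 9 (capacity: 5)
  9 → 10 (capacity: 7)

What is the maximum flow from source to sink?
Maximum flow = 11

Max flow: 11

Flow assignment:
  0 → 1: 11/14
  1 → 2: 11/13
  2 → 3: 11/18
  3 → 4: 6/20
  3 → 8: 5/20
  4 → 5: 6/9
  5 → 6: 6/17
  6 → 7: 6/12
  7 → 10: 6/6
  8 → 9: 5/5
  9 → 10: 5/7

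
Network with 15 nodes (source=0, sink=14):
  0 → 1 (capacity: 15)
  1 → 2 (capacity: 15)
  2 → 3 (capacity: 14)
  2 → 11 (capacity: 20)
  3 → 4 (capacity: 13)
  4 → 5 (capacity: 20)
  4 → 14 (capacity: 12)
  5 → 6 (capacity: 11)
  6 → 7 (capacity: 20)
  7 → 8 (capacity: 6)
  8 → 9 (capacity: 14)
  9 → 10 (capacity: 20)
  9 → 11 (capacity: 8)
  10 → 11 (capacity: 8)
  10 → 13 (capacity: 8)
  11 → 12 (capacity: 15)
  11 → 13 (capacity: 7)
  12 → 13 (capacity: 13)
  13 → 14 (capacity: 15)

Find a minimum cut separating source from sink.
Min cut value = 15, edges: (1,2)

Min cut value: 15
Partition: S = [0, 1], T = [2, 3, 4, 5, 6, 7, 8, 9, 10, 11, 12, 13, 14]
Cut edges: (1,2)

By max-flow min-cut theorem, max flow = min cut = 15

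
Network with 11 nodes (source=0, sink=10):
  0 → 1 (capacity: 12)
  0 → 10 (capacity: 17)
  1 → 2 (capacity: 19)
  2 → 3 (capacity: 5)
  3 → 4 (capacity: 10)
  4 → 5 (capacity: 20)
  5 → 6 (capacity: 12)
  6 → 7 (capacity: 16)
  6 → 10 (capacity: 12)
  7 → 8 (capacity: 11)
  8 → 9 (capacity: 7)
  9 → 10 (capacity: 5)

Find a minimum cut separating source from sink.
Min cut value = 22, edges: (0,10), (2,3)

Min cut value: 22
Partition: S = [0, 1, 2], T = [3, 4, 5, 6, 7, 8, 9, 10]
Cut edges: (0,10), (2,3)

By max-flow min-cut theorem, max flow = min cut = 22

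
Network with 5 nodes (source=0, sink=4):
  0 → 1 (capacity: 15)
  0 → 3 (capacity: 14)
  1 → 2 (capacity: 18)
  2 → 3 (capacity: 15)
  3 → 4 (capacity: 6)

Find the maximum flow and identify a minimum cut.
Max flow = 6, Min cut edges: (3,4)

Maximum flow: 6
Minimum cut: (3,4)
Partition: S = [0, 1, 2, 3], T = [4]

Max-flow min-cut theorem verified: both equal 6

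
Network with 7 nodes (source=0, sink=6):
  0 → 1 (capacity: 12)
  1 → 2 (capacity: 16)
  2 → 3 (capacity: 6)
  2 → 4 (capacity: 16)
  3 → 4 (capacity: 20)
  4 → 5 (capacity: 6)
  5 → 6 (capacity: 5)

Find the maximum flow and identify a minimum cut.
Max flow = 5, Min cut edges: (5,6)

Maximum flow: 5
Minimum cut: (5,6)
Partition: S = [0, 1, 2, 3, 4, 5], T = [6]

Max-flow min-cut theorem verified: both equal 5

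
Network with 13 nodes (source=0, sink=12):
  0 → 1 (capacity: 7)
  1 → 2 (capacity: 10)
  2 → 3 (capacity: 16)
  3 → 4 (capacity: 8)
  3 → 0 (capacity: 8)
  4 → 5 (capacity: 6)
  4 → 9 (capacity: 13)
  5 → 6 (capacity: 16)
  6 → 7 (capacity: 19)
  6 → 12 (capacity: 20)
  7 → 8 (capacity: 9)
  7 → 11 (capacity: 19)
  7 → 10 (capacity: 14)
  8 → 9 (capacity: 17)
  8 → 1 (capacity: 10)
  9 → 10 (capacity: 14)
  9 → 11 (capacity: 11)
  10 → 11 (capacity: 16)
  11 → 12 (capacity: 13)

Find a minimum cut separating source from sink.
Min cut value = 7, edges: (0,1)

Min cut value: 7
Partition: S = [0], T = [1, 2, 3, 4, 5, 6, 7, 8, 9, 10, 11, 12]
Cut edges: (0,1)

By max-flow min-cut theorem, max flow = min cut = 7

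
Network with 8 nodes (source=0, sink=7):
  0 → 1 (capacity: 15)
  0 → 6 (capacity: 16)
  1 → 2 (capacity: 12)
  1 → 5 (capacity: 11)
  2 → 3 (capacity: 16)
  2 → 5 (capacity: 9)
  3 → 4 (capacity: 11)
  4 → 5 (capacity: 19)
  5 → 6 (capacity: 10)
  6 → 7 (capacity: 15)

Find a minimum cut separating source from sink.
Min cut value = 15, edges: (6,7)

Min cut value: 15
Partition: S = [0, 1, 2, 3, 4, 5, 6], T = [7]
Cut edges: (6,7)

By max-flow min-cut theorem, max flow = min cut = 15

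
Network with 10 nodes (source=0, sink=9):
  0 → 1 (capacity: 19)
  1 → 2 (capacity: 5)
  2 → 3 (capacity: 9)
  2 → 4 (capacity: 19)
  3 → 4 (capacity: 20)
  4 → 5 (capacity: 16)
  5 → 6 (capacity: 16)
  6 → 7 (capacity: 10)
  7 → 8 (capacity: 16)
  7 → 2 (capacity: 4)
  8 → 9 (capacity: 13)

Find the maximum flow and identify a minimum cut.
Max flow = 5, Min cut edges: (1,2)

Maximum flow: 5
Minimum cut: (1,2)
Partition: S = [0, 1], T = [2, 3, 4, 5, 6, 7, 8, 9]

Max-flow min-cut theorem verified: both equal 5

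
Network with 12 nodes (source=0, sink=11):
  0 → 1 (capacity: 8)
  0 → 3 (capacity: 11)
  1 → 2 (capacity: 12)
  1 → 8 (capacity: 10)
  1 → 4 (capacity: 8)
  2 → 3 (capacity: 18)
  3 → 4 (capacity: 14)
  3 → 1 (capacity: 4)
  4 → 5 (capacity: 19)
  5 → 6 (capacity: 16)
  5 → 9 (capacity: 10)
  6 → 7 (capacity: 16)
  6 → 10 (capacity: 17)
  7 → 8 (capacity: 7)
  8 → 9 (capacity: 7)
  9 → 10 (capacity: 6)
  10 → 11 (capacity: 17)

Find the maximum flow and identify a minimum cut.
Max flow = 17, Min cut edges: (10,11)

Maximum flow: 17
Minimum cut: (10,11)
Partition: S = [0, 1, 2, 3, 4, 5, 6, 7, 8, 9, 10], T = [11]

Max-flow min-cut theorem verified: both equal 17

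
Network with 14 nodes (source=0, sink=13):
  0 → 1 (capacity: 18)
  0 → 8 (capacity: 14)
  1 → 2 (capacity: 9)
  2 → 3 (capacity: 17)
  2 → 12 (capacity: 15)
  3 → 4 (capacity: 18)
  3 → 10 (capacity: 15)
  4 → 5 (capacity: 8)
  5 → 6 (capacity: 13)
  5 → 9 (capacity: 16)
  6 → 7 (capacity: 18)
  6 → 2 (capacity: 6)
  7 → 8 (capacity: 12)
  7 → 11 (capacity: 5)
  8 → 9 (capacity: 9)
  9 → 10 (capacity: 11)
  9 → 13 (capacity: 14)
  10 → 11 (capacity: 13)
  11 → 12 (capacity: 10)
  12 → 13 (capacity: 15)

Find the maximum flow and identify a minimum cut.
Max flow = 18, Min cut edges: (1,2), (8,9)

Maximum flow: 18
Minimum cut: (1,2), (8,9)
Partition: S = [0, 1, 8], T = [2, 3, 4, 5, 6, 7, 9, 10, 11, 12, 13]

Max-flow min-cut theorem verified: both equal 18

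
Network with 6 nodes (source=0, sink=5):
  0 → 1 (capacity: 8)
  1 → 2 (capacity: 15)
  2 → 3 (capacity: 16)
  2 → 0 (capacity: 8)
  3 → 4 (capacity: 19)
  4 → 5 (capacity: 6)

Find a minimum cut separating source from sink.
Min cut value = 6, edges: (4,5)

Min cut value: 6
Partition: S = [0, 1, 2, 3, 4], T = [5]
Cut edges: (4,5)

By max-flow min-cut theorem, max flow = min cut = 6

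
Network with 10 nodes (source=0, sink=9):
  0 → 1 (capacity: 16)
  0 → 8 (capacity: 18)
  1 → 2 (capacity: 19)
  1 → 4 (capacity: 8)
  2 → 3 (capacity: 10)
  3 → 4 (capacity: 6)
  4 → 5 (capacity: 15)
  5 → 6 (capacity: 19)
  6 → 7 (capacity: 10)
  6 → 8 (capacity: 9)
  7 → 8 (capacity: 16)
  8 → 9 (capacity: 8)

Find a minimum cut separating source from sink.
Min cut value = 8, edges: (8,9)

Min cut value: 8
Partition: S = [0, 1, 2, 3, 4, 5, 6, 7, 8], T = [9]
Cut edges: (8,9)

By max-flow min-cut theorem, max flow = min cut = 8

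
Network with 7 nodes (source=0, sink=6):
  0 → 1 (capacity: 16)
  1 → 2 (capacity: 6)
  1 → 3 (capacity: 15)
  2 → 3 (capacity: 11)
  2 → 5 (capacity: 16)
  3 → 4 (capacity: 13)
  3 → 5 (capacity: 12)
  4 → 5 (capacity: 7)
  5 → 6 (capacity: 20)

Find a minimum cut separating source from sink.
Min cut value = 16, edges: (0,1)

Min cut value: 16
Partition: S = [0], T = [1, 2, 3, 4, 5, 6]
Cut edges: (0,1)

By max-flow min-cut theorem, max flow = min cut = 16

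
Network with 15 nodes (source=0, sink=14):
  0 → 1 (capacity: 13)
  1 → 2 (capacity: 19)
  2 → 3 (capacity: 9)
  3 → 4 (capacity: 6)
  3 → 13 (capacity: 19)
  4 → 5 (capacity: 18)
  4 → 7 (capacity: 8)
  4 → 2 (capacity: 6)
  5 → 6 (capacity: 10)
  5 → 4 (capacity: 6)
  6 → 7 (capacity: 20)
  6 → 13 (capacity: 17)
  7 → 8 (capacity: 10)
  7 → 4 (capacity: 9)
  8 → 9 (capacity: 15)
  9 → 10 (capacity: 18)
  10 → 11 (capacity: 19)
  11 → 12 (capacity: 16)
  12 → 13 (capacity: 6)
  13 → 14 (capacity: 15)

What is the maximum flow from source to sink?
Maximum flow = 9

Max flow: 9

Flow assignment:
  0 → 1: 9/13
  1 → 2: 9/19
  2 → 3: 9/9
  3 → 13: 9/19
  13 → 14: 9/15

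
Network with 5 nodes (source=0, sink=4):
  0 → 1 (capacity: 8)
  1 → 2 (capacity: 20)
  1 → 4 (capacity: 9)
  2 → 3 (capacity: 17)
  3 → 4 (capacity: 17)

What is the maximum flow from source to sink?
Maximum flow = 8

Max flow: 8

Flow assignment:
  0 → 1: 8/8
  1 → 4: 8/9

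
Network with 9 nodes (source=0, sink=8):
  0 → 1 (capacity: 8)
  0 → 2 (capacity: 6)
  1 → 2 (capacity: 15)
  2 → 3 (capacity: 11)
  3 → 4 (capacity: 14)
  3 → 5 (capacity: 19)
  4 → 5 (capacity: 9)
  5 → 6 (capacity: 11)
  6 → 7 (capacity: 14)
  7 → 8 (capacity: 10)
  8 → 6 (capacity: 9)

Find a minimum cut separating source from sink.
Min cut value = 10, edges: (7,8)

Min cut value: 10
Partition: S = [0, 1, 2, 3, 4, 5, 6, 7], T = [8]
Cut edges: (7,8)

By max-flow min-cut theorem, max flow = min cut = 10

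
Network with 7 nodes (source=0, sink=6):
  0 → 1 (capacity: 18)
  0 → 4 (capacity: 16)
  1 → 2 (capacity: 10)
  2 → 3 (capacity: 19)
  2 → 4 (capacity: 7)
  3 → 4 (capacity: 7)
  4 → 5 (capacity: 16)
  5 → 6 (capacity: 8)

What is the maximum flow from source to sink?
Maximum flow = 8

Max flow: 8

Flow assignment:
  0 → 1: 8/18
  1 → 2: 8/10
  2 → 3: 3/19
  2 → 4: 5/7
  3 → 4: 3/7
  4 → 5: 8/16
  5 → 6: 8/8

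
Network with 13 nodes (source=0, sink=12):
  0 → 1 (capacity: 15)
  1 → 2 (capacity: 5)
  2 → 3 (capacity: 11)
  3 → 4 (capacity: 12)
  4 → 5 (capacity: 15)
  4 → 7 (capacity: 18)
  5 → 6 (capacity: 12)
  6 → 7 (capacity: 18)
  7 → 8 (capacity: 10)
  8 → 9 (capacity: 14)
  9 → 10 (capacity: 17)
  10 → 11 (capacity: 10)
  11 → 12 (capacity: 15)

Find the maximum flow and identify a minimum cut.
Max flow = 5, Min cut edges: (1,2)

Maximum flow: 5
Minimum cut: (1,2)
Partition: S = [0, 1], T = [2, 3, 4, 5, 6, 7, 8, 9, 10, 11, 12]

Max-flow min-cut theorem verified: both equal 5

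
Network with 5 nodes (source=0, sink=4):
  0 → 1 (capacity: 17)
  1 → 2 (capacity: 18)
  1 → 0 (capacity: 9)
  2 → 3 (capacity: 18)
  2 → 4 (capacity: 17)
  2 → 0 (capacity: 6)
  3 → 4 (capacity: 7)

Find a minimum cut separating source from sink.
Min cut value = 17, edges: (0,1)

Min cut value: 17
Partition: S = [0], T = [1, 2, 3, 4]
Cut edges: (0,1)

By max-flow min-cut theorem, max flow = min cut = 17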